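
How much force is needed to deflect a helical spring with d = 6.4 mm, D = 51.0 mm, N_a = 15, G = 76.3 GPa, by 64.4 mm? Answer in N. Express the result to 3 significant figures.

k = Gd⁴/(8D³N_a) = (76.3×10³)(6.4⁴)/(8·51.0³·15) = 8.0418 N/mm
F = k·δ = 8.0418 × 64.4 = 517.89 N

518 N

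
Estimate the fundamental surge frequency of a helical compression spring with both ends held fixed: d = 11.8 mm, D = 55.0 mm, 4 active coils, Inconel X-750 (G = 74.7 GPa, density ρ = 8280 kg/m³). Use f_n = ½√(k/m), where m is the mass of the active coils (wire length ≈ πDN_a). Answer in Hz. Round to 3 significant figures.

330 Hz

k = Gd⁴/(8D³N_a) = (74.7×10³)(11.8⁴)/(8·55.0³·4) = 272.03 N/mm = 2.7203e+05 N/m
Wire length L = πDN_a = π·55.0·4 = 691.15 mm
m = ρ·(πd²/4)·L = 8280 × 109.36×10⁻⁶ m² × 0.69115 m = 0.62583 kg
f_n = ½√(k/m) = 0.5·√(2.7203e+05/0.62583) = 0.5·√(4.3466e+05) = 329.65 Hz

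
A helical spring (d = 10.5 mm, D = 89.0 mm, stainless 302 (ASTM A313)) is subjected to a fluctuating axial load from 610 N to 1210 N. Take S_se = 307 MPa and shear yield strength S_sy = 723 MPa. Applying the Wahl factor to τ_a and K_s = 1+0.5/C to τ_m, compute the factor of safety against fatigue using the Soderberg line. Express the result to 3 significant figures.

2.06

C = D/d = 89.0/10.5 = 8.4762; K_W = (4C−1)/(4C−4)+0.615/C = 1.1729; K_s = 1+0.5/C = 1.0590
F_a = (F_max−F_min)/2 = 300 N; F_m = (F_max+F_min)/2 = 910 N
τ_a = K_W·8F_aD/(πd³) = 1.1729 × 58.733 = 68.887 MPa
τ_m = K_s·8F_mD/(πd³) = 1.0590 × 178.16 = 188.67 MPa
Soderberg: 1/n_f = τ_a/S_se + τ_m/S_sy = 68.887/307 + 188.67/723 = 0.22439 + 0.26095 = 0.48534
n_f = 1/0.48534 = 2.06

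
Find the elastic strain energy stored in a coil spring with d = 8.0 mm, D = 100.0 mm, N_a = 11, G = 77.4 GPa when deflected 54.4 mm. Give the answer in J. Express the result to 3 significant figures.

5.33 J

k = Gd⁴/(8D³N_a) = (77.4×10³)(8.0⁴)/(8·100.0³·11) = 3.6026 N/mm
U = ½kδ² = 0.5 × 3.6026 × 54.4² = 5330.7 N·mm = 5.3307 J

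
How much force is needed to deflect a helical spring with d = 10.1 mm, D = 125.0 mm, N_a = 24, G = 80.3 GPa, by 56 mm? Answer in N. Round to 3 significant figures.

125 N

k = Gd⁴/(8D³N_a) = (80.3×10³)(10.1⁴)/(8·125.0³·24) = 2.2283 N/mm
F = k·δ = 2.2283 × 56 = 124.78 N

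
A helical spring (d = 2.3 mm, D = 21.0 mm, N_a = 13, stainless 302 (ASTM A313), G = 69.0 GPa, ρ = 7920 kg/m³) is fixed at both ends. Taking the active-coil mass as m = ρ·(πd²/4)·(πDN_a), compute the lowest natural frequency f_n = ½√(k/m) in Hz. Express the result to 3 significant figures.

k = Gd⁴/(8D³N_a) = (69.0×10³)(2.3⁴)/(8·21.0³·13) = 2.0048 N/mm = 2004.8 N/m
Wire length L = πDN_a = π·21.0·13 = 857.65 mm
m = ρ·(πd²/4)·L = 7920 × 4.1548×10⁻⁶ m² × 0.85765 m = 0.028222 kg
f_n = ½√(k/m) = 0.5·√(2004.8/0.028222) = 0.5·√(71037) = 133.26 Hz

133 Hz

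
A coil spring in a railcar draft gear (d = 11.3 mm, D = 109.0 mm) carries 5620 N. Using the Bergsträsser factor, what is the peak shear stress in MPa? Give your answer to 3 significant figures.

1230 MPa

Spring index C = D/d = 109.0/11.3 = 9.6460
K_B = (4C+2)/(4C−3) = 40.584/35.584 = 1.1405
τ₀ = 8FD/(πd³) = 8·5620·109.0/(π·11.3³) = 4.90064e+06/4533 = 1081.1 MPa
τ_max = K·τ₀ = 1.1405 × 1081.1 = 1233 MPa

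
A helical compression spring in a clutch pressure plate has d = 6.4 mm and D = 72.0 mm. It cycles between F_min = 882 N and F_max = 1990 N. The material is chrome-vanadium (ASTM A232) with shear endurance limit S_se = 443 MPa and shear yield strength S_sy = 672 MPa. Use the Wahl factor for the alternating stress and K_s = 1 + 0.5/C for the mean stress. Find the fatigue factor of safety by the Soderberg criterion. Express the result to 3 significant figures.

C = D/d = 72.0/6.4 = 11.2500; K_W = (4C−1)/(4C−4)+0.615/C = 1.1278; K_s = 1+0.5/C = 1.0444
F_a = (F_max−F_min)/2 = 554 N; F_m = (F_max+F_min)/2 = 1436 N
τ_a = K_W·8F_aD/(πd³) = 1.1278 × 387.47 = 437.01 MPa
τ_m = K_s·8F_mD/(πd³) = 1.0444 × 1004.4 = 1049 MPa
Soderberg: 1/n_f = τ_a/S_se + τ_m/S_sy = 437.01/443 + 1049/672 = 0.98647 + 1.56100 = 2.5475
n_f = 1/2.5475 = 0.3925

0.393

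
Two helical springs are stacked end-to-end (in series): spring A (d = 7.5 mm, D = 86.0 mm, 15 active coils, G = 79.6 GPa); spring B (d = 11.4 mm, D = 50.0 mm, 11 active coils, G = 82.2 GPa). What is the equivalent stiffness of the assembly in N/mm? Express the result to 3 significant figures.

3.22 N/mm

k_A = Gd⁴/(8D³N_a) = (79.6×10³)(7.5⁴)/(8·86.0³·15) = 3.2998 N/mm
k_B = Gd⁴/(8D³N_a) = (82.2×10³)(11.4⁴)/(8·50.0³·11) = 126.21 N/mm
Series: 1/k_eq = 1/3.2998 + 1/126.21 = 0.31098; k_eq = 3.2157 N/mm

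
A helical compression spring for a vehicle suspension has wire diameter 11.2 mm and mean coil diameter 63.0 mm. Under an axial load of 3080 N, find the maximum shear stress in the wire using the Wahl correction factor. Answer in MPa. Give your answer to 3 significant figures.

Spring index C = D/d = 63.0/11.2 = 5.6250
K_W = (4C−1)/(4C−4) + 0.615/C = 21.500/18.500 + 0.1093 = 1.2715
τ₀ = 8FD/(πd³) = 8·3080·63.0/(π·11.2³) = 1.55232e+06/4413.7 = 351.7 MPa
τ_max = K·τ₀ = 1.2715 × 351.7 = 447.19 MPa

447 MPa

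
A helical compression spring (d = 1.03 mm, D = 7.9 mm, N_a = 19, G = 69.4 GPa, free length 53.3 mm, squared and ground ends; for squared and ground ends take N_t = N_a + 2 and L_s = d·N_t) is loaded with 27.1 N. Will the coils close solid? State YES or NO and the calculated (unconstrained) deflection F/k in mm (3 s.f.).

k = Gd⁴/(8D³N_a) = (69.4×10³)(1.03⁴)/(8·7.9³·19) = 1.0423 N/mm
N_t = 21; L_s = 1.03·21 = 21.63 mm; δ_solid = L₀ − L_s = 53.3 − 21.63 = 31.67 mm
δ = F/k = 27.1/1.0423 = 26.001 mm
δ < δ_solid → spring does not go solid

NO, δ = 26.0 mm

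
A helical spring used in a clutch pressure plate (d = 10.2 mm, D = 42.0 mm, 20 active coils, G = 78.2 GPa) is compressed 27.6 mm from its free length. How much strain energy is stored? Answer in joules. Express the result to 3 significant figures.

k = Gd⁴/(8D³N_a) = (78.2×10³)(10.2⁴)/(8·42.0³·20) = 71.407 N/mm
U = ½kδ² = 0.5 × 71.407 × 27.6² = 27197 N·mm = 27.197 J

27.2 J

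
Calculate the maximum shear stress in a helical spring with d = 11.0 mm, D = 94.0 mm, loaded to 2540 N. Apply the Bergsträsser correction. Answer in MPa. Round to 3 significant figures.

530 MPa

Spring index C = D/d = 94.0/11.0 = 8.5455
K_B = (4C+2)/(4C−3) = 36.182/31.182 = 1.1603
τ₀ = 8FD/(πd³) = 8·2540·94.0/(π·11.0³) = 1.91008e+06/4181.5 = 456.8 MPa
τ_max = K·τ₀ = 1.1603 × 456.8 = 530.04 MPa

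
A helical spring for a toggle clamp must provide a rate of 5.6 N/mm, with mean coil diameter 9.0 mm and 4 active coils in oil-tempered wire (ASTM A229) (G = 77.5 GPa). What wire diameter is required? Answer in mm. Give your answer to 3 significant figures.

d = (8D³N_a·k / G)^(1/4) = (8·9.0³·4·5.6 / (77.5×10³))^0.25
  = (1.6856)^0.25 = 1.1394 mm

1.14 mm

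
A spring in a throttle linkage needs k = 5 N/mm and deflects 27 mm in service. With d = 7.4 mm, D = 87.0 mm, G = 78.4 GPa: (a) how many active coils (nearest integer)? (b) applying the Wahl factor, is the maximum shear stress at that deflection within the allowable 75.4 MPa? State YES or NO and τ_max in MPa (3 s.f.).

(a) 9 coils; (b) NO, τ_max = 82.1 MPa

N_a = Gd⁴/(8D³k) = (78.4×10³)(7.4⁴)/(8·87.0³·5) = 8.925 → N_a = 9
Actual rate k = Gd⁴/(8D³·9) = 4.9585 N/mm
Working load F = kδ = 4.9585·27 = 133.88 N
C = 87.0/7.4 = 11.7568; K_W = (4C−1)/(4C−4)+0.615/C = 1.1220
τ_max = K_W·8FD/(πd³) = 1.1220·73.195 = 82.127 MPa
τ_max > 75.4 MPa → exceeds allowable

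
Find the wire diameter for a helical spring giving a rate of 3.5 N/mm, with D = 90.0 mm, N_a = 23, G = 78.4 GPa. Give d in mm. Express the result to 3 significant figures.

8.80 mm

d = (8D³N_a·k / G)^(1/4) = (8·90.0³·23·3.5 / (78.4×10³))^0.25
  = (5988.2)^0.25 = 8.7968 mm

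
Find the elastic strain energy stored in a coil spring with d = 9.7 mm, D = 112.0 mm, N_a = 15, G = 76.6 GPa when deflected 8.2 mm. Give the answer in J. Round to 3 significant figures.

0.135 J

k = Gd⁴/(8D³N_a) = (76.6×10³)(9.7⁴)/(8·112.0³·15) = 4.0224 N/mm
U = ½kδ² = 0.5 × 4.0224 × 8.2² = 135.23 N·mm = 0.13523 J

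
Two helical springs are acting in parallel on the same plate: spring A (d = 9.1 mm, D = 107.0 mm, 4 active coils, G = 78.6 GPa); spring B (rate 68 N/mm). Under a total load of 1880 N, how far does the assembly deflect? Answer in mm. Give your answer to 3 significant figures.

23.0 mm

k_A = Gd⁴/(8D³N_a) = (78.6×10³)(9.1⁴)/(8·107.0³·4) = 13.749 N/mm
Parallel: k_eq = 13.749 + 68 = 81.749 N/mm
δ = F/k_eq = 1880/81.749 = 22.997 mm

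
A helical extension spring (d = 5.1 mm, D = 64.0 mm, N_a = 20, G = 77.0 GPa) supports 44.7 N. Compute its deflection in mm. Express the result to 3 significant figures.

36.0 mm

k = Gd⁴/(8D³N_a) = (77.0×10³)(5.1⁴)/(8·64.0³·20) = 1.242 N/mm
δ = F/k = 44.7 / 1.242 = 35.991 mm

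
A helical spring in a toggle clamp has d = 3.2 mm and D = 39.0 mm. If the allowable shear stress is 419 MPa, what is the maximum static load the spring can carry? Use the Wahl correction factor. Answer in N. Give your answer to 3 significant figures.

124 N

C = D/d = 39.0/3.2 = 12.1875
K_W = (4C−1)/(4C−4) + 0.615/C = 47.750/44.750 + 0.0505 = 1.1175
τ_max = K·8FD/(πd³) → F_max = τ_allow·πd³/(8DK)
F_max = 419·π·3.2³/(8·39.0·1.1175) = 43133/348.66 = 123.71 N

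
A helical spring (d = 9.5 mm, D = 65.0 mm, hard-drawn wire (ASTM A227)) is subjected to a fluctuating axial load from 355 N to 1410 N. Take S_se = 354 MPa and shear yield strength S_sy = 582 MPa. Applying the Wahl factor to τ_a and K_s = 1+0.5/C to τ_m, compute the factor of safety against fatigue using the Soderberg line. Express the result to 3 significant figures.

1.50

C = D/d = 65.0/9.5 = 6.8421; K_W = (4C−1)/(4C−4)+0.615/C = 1.2183; K_s = 1+0.5/C = 1.0731
F_a = (F_max−F_min)/2 = 527.5 N; F_m = (F_max+F_min)/2 = 882.5 N
τ_a = K_W·8F_aD/(πd³) = 1.2183 × 101.84 = 124.06 MPa
τ_m = K_s·8F_mD/(πd³) = 1.0731 × 170.37 = 182.82 MPa
Soderberg: 1/n_f = τ_a/S_se + τ_m/S_sy = 124.06/354 + 182.82/582 = 0.35046 + 0.31413 = 0.66459
n_f = 1/0.66459 = 1.505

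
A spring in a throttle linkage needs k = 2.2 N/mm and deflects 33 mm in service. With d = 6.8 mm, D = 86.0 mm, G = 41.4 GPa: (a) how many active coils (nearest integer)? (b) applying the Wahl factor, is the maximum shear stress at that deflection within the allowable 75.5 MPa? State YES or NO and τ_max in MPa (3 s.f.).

(a) 8 coils; (b) YES, τ_max = 55.6 MPa

N_a = Gd⁴/(8D³k) = (41.4×10³)(6.8⁴)/(8·86.0³·2.2) = 7.907 → N_a = 8
Actual rate k = Gd⁴/(8D³·8) = 2.1745 N/mm
Working load F = kδ = 2.1745·33 = 71.759 N
C = 86.0/6.8 = 12.6471; K_W = (4C−1)/(4C−4)+0.615/C = 1.1130
τ_max = K_W·8FD/(πd³) = 1.1130·49.979 = 55.628 MPa
τ_max ≤ 75.5 MPa → acceptable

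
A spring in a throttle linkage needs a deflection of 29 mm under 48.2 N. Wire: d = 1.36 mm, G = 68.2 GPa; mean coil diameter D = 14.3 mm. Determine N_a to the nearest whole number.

6

Required rate k = F/δ = 48.2/29 = 1.6621 N/mm
N_a = Gd⁴/(8D³k) = (68.2×10³ × 1.36⁴)/(8 × 14.3³ × 1.6621)
    = 233314 / 38881.9 = 6.001 → 6 coils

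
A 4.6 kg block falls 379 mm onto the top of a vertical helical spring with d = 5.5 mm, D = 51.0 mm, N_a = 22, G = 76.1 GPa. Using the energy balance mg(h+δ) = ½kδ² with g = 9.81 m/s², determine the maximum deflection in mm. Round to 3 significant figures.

123 mm

k = Gd⁴/(8D³N_a) = (76.1×10³)(5.5⁴)/(8·51.0³·22) = 2.9827 N/mm
W = mg = 4.6 × 9.81 = 45.126 N
½kδ² − Wδ − Wh = 0 → δ = (W + √(W² + 2kWh))/k
δ = (45.126 + √(2036.4 + 102025))/2.9827 = (45.126 + 322.59)/2.9827 = 123.28 mm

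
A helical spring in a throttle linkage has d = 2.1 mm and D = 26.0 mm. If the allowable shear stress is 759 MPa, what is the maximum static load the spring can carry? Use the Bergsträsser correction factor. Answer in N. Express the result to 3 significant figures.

95.9 N

C = D/d = 26.0/2.1 = 12.3810
K_B = (4C+2)/(4C−3) = 51.524/46.524 = 1.1075
τ_max = K·8FD/(πd³) → F_max = τ_allow·πd³/(8DK)
F_max = 759·π·2.1³/(8·26.0·1.1075) = 22083/230.35 = 95.864 N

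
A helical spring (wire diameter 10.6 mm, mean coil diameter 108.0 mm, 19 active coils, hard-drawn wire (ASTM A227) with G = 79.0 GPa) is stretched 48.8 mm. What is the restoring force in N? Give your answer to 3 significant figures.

k = Gd⁴/(8D³N_a) = (79.0×10³)(10.6⁴)/(8·108.0³·19) = 5.2088 N/mm
F = k·δ = 5.2088 × 48.8 = 254.19 N

254 N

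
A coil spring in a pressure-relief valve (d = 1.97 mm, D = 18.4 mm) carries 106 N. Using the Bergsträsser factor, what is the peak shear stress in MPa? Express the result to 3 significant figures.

744 MPa

Spring index C = D/d = 18.4/1.97 = 9.3401
K_B = (4C+2)/(4C−3) = 39.360/34.360 = 1.1455
τ₀ = 8FD/(πd³) = 8·106·18.4/(π·1.97³) = 15603.2/24.019 = 649.63 MPa
τ_max = K·τ₀ = 1.1455 × 649.63 = 744.16 MPa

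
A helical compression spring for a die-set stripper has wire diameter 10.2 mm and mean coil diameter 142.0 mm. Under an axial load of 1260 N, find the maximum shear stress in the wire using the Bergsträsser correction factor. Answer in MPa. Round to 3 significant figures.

Spring index C = D/d = 142.0/10.2 = 13.9216
K_B = (4C+2)/(4C−3) = 57.686/52.686 = 1.0949
τ₀ = 8FD/(πd³) = 8·1260·142.0/(π·10.2³) = 1.43136e+06/3333.9 = 429.34 MPa
τ_max = K·τ₀ = 1.0949 × 429.34 = 470.08 MPa

470 MPa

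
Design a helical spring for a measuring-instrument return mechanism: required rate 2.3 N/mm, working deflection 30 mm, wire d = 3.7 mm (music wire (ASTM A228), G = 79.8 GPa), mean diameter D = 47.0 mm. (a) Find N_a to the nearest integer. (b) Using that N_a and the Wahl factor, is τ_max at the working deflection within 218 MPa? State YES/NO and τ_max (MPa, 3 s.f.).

(a) 8 coils; (b) YES, τ_max = 177 MPa

N_a = Gd⁴/(8D³k) = (79.8×10³)(3.7⁴)/(8·47.0³·2.3) = 7.829 → N_a = 8
Actual rate k = Gd⁴/(8D³·8) = 2.2508 N/mm
Working load F = kδ = 2.2508·30 = 67.524 N
C = 47.0/3.7 = 12.7027; K_W = (4C−1)/(4C−4)+0.615/C = 1.1125
τ_max = K_W·8FD/(πd³) = 1.1125·159.55 = 177.5 MPa
τ_max ≤ 218 MPa → acceptable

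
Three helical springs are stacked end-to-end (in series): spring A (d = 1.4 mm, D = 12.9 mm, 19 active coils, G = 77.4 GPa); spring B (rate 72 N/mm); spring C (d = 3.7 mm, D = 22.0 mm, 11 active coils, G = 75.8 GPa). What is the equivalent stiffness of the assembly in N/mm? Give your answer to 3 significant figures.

k_A = Gd⁴/(8D³N_a) = (77.4×10³)(1.4⁴)/(8·12.9³·19) = 0.91126 N/mm
k_C = Gd⁴/(8D³N_a) = (75.8×10³)(3.7⁴)/(8·22.0³·11) = 15.161 N/mm
Series: 1/k_eq = 1/0.91126 + 1/72 + 1/15.161 = 1.1772; k_eq = 0.84945 N/mm

0.849 N/mm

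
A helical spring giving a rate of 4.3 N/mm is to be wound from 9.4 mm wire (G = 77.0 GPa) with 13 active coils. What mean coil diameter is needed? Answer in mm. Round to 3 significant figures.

110 mm

D = (Gd⁴/(8N_a·k))^(1/3) = (77.0×10³·9.4⁴/(8·13·4.3))^(1/3)
  = (1.34431e+06)^(1/3) = 110.3655 mm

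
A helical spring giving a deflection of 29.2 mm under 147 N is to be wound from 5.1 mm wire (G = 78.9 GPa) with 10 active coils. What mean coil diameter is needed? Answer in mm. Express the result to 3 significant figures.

51.0 mm

Required rate k = F/δ = 147/29.2 = 5.0342 N/mm
D = (Gd⁴/(8N_a·k))^(1/3) = (78.9×10³·5.1⁴/(8·10·5.0342))^(1/3)
  = (132536)^(1/3) = 50.9852 mm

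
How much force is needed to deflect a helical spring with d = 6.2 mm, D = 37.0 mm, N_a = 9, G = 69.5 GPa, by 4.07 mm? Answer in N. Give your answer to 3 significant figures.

115 N

k = Gd⁴/(8D³N_a) = (69.5×10³)(6.2⁴)/(8·37.0³·9) = 28.159 N/mm
F = k·δ = 28.159 × 4.07 = 114.61 N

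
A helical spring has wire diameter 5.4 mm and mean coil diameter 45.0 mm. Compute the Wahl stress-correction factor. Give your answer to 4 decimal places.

1.1761

C = D/d = 45.0/5.4 = 8.3333
K_W = (4C−1)/(4C−4) + 0.615/C = 32.333/29.333 + 0.0738 = 1.1761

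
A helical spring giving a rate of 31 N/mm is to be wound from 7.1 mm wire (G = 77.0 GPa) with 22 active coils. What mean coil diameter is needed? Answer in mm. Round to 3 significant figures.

D = (Gd⁴/(8N_a·k))^(1/3) = (77.0×10³·7.1⁴/(8·22·31))^(1/3)
  = (35863.3)^(1/3) = 32.9774 mm

33.0 mm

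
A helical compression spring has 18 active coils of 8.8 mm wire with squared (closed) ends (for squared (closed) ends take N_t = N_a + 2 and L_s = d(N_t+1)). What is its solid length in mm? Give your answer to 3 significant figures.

185 mm

squared (closed) ends: N_t = N_a + 2 = 18 + 2 = 20
L_s = d·(N_t+1) = 8.8 × 21 = 184.8 mm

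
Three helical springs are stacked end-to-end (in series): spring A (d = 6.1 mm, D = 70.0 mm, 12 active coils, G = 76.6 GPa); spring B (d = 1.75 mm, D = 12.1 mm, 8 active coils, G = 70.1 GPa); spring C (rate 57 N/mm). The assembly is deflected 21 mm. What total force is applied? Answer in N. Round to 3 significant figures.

k_A = Gd⁴/(8D³N_a) = (76.6×10³)(6.1⁴)/(8·70.0³·12) = 3.2209 N/mm
k_B = Gd⁴/(8D³N_a) = (70.1×10³)(1.75⁴)/(8·12.1³·8) = 5.7987 N/mm
Series: 1/k_eq = 1/3.2209 + 1/5.7987 + 1/57 = 0.50046; k_eq = 1.9981 N/mm
F = k_eq·δ = 1.9981·21 = 41.961 N

42.0 N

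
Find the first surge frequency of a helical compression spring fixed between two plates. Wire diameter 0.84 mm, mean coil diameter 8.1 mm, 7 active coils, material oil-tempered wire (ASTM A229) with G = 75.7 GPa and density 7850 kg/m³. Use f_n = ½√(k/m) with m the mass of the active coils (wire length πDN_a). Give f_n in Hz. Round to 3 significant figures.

k = Gd⁴/(8D³N_a) = (75.7×10³)(0.84⁴)/(8·8.1³·7) = 1.2664 N/mm = 1266.4 N/m
Wire length L = πDN_a = π·8.1·7 = 178.13 mm
m = ρ·(πd²/4)·L = 7850 × 0.55418×10⁻⁶ m² × 0.17813 m = 0.00077491 kg
f_n = ½√(k/m) = 0.5·√(1266.4/0.00077491) = 0.5·√(1.6343e+06) = 639.19 Hz

639 Hz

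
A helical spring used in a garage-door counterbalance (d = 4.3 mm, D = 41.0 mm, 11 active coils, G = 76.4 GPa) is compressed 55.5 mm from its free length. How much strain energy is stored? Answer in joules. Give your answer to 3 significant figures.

6.63 J

k = Gd⁴/(8D³N_a) = (76.4×10³)(4.3⁴)/(8·41.0³·11) = 4.3066 N/mm
U = ½kδ² = 0.5 × 4.3066 × 55.5² = 6632.7 N·mm = 6.6327 J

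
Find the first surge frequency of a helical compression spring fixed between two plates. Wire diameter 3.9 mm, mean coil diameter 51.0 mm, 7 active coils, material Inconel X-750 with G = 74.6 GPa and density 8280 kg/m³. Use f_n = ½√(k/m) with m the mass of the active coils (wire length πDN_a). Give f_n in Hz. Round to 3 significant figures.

72.4 Hz

k = Gd⁴/(8D³N_a) = (74.6×10³)(3.9⁴)/(8·51.0³·7) = 2.3233 N/mm = 2323.3 N/m
Wire length L = πDN_a = π·51.0·7 = 1121.5 mm
m = ρ·(πd²/4)·L = 8280 × 11.946×10⁻⁶ m² × 1.1215 m = 0.11093 kg
f_n = ½√(k/m) = 0.5·√(2323.3/0.11093) = 0.5·√(20943) = 72.358 Hz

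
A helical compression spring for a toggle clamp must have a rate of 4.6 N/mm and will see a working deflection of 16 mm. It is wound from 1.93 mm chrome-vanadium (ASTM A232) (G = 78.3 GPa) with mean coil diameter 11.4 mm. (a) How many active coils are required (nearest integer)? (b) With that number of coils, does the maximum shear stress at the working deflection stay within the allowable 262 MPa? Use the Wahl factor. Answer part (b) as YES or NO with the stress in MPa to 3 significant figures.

(a) 20 coils; (b) NO, τ_max = 372 MPa

N_a = Gd⁴/(8D³k) = (78.3×10³)(1.93⁴)/(8·11.4³·4.6) = 19.93 → N_a = 20
Actual rate k = Gd⁴/(8D³·20) = 4.5831 N/mm
Working load F = kδ = 4.5831·16 = 73.329 N
C = 11.4/1.93 = 5.9067; K_W = (4C−1)/(4C−4)+0.615/C = 1.2570
τ_max = K_W·8FD/(πd³) = 1.2570·296.11 = 372.2 MPa
τ_max > 262 MPa → exceeds allowable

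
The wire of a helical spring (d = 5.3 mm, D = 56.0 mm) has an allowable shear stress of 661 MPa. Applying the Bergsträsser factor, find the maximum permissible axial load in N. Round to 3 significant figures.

C = D/d = 56.0/5.3 = 10.5660
K_B = (4C+2)/(4C−3) = 44.264/39.264 = 1.1273
τ_max = K·8FD/(πd³) → F_max = τ_allow·πd³/(8DK)
F_max = 661·π·5.3³/(8·56.0·1.1273) = 3.0916e+05/505.05 = 612.13 N

612 N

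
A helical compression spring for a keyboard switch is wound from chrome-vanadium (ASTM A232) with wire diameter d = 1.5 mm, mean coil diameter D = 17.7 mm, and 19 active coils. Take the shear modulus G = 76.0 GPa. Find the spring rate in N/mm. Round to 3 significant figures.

0.456 N/mm

k = Gd⁴/(8D³N_a) = (76.0×10³ × 1.5⁴) / (8 × 17.7³ × 19)
  = 384750 / 842875 = 0.45647 N/mm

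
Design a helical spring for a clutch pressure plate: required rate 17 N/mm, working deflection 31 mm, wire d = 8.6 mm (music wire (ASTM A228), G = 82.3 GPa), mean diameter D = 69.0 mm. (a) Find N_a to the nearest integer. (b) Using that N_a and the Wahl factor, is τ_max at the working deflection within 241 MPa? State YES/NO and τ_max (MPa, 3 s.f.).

(a) 10 coils; (b) YES, τ_max = 174 MPa

N_a = Gd⁴/(8D³k) = (82.3×10³)(8.6⁴)/(8·69.0³·17) = 10.08 → N_a = 10
Actual rate k = Gd⁴/(8D³·10) = 17.13 N/mm
Working load F = kδ = 17.13·31 = 531.03 N
C = 69.0/8.6 = 8.0233; K_W = (4C−1)/(4C−4)+0.615/C = 1.1834
τ_max = K_W·8FD/(πd³) = 1.1834·146.69 = 173.6 MPa
τ_max ≤ 241 MPa → acceptable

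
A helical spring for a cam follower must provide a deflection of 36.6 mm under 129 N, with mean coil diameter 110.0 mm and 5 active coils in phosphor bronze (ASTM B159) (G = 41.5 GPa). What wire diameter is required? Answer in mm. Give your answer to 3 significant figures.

8.20 mm

Required rate k = F/δ = 129/36.6 = 3.5246 N/mm
d = (8D³N_a·k / G)^(1/4) = (8·110.0³·5·3.5246 / (41.5×10³))^0.25
  = (4521.7)^0.25 = 8.2002 mm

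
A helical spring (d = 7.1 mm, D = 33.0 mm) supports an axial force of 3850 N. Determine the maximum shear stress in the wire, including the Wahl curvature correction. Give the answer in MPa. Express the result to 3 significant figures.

Spring index C = D/d = 33.0/7.1 = 4.6479
K_W = (4C−1)/(4C−4) + 0.615/C = 17.592/14.592 + 0.1323 = 1.3379
τ₀ = 8FD/(πd³) = 8·3850·33.0/(π·7.1³) = 1.0164e+06/1124.4 = 903.94 MPa
τ_max = K·τ₀ = 1.3379 × 903.94 = 1209.4 MPa

1210 MPa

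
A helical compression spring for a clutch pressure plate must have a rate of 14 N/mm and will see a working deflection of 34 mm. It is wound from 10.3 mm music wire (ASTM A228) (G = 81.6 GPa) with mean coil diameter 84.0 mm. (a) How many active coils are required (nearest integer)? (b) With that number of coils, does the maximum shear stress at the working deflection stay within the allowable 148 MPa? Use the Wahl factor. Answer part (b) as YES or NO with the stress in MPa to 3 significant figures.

(a) 14 coils; (b) YES, τ_max = 109 MPa

N_a = Gd⁴/(8D³k) = (81.6×10³)(10.3⁴)/(8·84.0³·14) = 13.84 → N_a = 14
Actual rate k = Gd⁴/(8D³·14) = 13.835 N/mm
Working load F = kδ = 13.835·34 = 470.39 N
C = 84.0/10.3 = 8.1553; K_W = (4C−1)/(4C−4)+0.615/C = 1.1802
τ_max = K_W·8FD/(πd³) = 1.1802·92.081 = 108.68 MPa
τ_max ≤ 148 MPa → acceptable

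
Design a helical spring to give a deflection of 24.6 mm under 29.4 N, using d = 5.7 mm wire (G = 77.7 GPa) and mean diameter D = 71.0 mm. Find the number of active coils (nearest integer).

24

Required rate k = F/δ = 29.4/24.6 = 1.1951 N/mm
N_a = Gd⁴/(8D³k) = (77.7×10³ × 5.7⁴)/(8 × 71.0³ × 1.1951)
    = 8.20201e+07 / 3.42198e+06 = 23.97 → 24 coils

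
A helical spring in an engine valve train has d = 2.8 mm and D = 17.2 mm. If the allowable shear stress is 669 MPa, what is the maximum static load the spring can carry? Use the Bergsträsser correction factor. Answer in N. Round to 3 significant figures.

C = D/d = 17.2/2.8 = 6.1429
K_B = (4C+2)/(4C−3) = 26.571/21.571 = 1.2318
τ_max = K·8FD/(πd³) → F_max = τ_allow·πd³/(8DK)
F_max = 669·π·2.8³/(8·17.2·1.2318) = 46137/169.49 = 272.2 N

272 N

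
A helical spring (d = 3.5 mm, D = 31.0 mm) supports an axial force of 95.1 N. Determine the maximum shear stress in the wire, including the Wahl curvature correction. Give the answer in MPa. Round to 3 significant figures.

Spring index C = D/d = 31.0/3.5 = 8.8571
K_W = (4C−1)/(4C−4) + 0.615/C = 34.429/31.429 + 0.0694 = 1.1649
τ₀ = 8FD/(πd³) = 8·95.1·31.0/(π·3.5³) = 23584.8/134.7 = 175.1 MPa
τ_max = K·τ₀ = 1.1649 × 175.1 = 203.97 MPa

204 MPa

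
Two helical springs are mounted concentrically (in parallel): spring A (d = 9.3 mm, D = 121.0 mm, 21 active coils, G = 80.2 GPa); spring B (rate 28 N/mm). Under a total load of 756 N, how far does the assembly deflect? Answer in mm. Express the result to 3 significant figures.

25.2 mm

k_A = Gd⁴/(8D³N_a) = (80.2×10³)(9.3⁴)/(8·121.0³·21) = 2.0158 N/mm
Parallel: k_eq = 2.0158 + 28 = 30.016 N/mm
δ = F/k_eq = 756/30.016 = 25.187 mm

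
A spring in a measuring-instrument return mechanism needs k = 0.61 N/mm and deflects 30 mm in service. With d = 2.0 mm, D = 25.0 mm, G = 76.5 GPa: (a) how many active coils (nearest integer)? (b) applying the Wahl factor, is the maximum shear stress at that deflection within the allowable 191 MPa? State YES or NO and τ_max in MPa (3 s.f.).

N_a = Gd⁴/(8D³k) = (76.5×10³)(2.0⁴)/(8·25.0³·0.61) = 16.05 → N_a = 16
Actual rate k = Gd⁴/(8D³·16) = 0.612 N/mm
Working load F = kδ = 0.612·30 = 18.36 N
C = 25.0/2.0 = 12.5000; K_W = (4C−1)/(4C−4)+0.615/C = 1.1144
τ_max = K_W·8FD/(πd³) = 1.1144·146.1 = 162.82 MPa
τ_max ≤ 191 MPa → acceptable

(a) 16 coils; (b) YES, τ_max = 163 MPa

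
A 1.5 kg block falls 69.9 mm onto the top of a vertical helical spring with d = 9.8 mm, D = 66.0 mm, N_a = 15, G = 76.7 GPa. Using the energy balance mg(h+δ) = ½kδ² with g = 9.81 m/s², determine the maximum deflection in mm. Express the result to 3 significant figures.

k = Gd⁴/(8D³N_a) = (76.7×10³)(9.8⁴)/(8·66.0³·15) = 20.506 N/mm
W = mg = 1.5 × 9.81 = 14.715 N
½kδ² − Wδ − Wh = 0 → δ = (W + √(W² + 2kWh))/k
δ = (14.715 + √(216.53 + 42184.6))/20.506 = (14.715 + 205.92)/20.506 = 10.759 mm

10.8 mm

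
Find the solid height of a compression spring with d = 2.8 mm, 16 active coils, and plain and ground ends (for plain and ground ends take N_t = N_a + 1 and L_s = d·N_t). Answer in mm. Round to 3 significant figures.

47.6 mm

plain and ground ends: N_t = N_a + 1 = 16 + 1 = 17
L_s = d·N_t = 2.8 × 17 = 47.6 mm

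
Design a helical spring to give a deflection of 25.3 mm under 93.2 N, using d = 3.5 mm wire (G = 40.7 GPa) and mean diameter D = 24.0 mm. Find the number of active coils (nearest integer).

Required rate k = F/δ = 93.2/25.3 = 3.6838 N/mm
N_a = Gd⁴/(8D³k) = (40.7×10³ × 3.5⁴)/(8 × 24.0³ × 3.6838)
    = 6.10754e+06 / 407398 = 14.99 → 15 coils

15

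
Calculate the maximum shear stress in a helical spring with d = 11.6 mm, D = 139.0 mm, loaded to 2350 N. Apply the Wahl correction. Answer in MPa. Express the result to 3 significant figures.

597 MPa

Spring index C = D/d = 139.0/11.6 = 11.9828
K_W = (4C−1)/(4C−4) + 0.615/C = 46.931/43.931 + 0.0513 = 1.1196
τ₀ = 8FD/(πd³) = 8·2350·139.0/(π·11.6³) = 2.6132e+06/4903.7 = 532.9 MPa
τ_max = K·τ₀ = 1.1196 × 532.9 = 596.65 MPa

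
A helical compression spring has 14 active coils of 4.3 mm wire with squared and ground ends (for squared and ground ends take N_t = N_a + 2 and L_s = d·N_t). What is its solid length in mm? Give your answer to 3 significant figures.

68.8 mm

squared and ground ends: N_t = N_a + 2 = 14 + 2 = 16
L_s = d·N_t = 4.3 × 16 = 68.8 mm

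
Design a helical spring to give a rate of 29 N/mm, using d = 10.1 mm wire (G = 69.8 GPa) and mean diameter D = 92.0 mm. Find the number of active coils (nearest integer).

4

N_a = Gd⁴/(8D³k) = (69.8×10³ × 10.1⁴)/(8 × 92.0³ × 29)
    = 7.26342e+08 / 1.80656e+08 = 4.021 → 4 coils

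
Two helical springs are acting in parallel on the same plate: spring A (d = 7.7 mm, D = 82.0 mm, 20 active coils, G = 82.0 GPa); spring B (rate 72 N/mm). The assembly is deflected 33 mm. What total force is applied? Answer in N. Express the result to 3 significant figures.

k_A = Gd⁴/(8D³N_a) = (82.0×10³)(7.7⁴)/(8·82.0³·20) = 3.2675 N/mm
Parallel: k_eq = 3.2675 + 72 = 75.267 N/mm
F = k_eq·δ = 75.267·33 = 2483.8 N

2480 N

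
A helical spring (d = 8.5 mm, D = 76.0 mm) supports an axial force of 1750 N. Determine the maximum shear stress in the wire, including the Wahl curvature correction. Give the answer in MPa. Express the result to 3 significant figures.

642 MPa

Spring index C = D/d = 76.0/8.5 = 8.9412
K_W = (4C−1)/(4C−4) + 0.615/C = 34.765/31.765 + 0.0688 = 1.1632
τ₀ = 8FD/(πd³) = 8·1750·76.0/(π·8.5³) = 1.064e+06/1929.3 = 551.49 MPa
τ_max = K·τ₀ = 1.1632 × 551.49 = 641.5 MPa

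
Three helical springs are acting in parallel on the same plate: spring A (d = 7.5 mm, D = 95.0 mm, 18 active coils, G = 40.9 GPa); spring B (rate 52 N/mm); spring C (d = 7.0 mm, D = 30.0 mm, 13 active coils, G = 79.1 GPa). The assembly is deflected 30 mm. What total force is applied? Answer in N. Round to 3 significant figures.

3620 N

k_A = Gd⁴/(8D³N_a) = (40.9×10³)(7.5⁴)/(8·95.0³·18) = 1.0482 N/mm
k_C = Gd⁴/(8D³N_a) = (79.1×10³)(7.0⁴)/(8·30.0³·13) = 67.635 N/mm
Parallel: k_eq = 1.0482 + 52 + 67.635 = 120.68 N/mm
F = k_eq·δ = 120.68·30 = 3620.5 N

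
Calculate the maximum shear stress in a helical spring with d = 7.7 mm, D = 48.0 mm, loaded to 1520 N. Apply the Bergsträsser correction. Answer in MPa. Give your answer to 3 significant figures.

500 MPa

Spring index C = D/d = 48.0/7.7 = 6.2338
K_B = (4C+2)/(4C−3) = 26.935/21.935 = 1.2279
τ₀ = 8FD/(πd³) = 8·1520·48.0/(π·7.7³) = 583680/1434.2 = 406.96 MPa
τ_max = K·τ₀ = 1.2279 × 406.96 = 499.73 MPa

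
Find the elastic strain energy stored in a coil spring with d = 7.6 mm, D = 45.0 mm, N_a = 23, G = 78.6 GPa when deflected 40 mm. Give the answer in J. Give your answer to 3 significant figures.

k = Gd⁴/(8D³N_a) = (78.6×10³)(7.6⁴)/(8·45.0³·23) = 15.639 N/mm
U = ½kδ² = 0.5 × 15.639 × 40² = 12512 N·mm = 12.512 J

12.5 J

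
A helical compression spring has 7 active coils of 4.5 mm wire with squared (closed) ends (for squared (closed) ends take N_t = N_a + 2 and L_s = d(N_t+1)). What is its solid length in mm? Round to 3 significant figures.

45.0 mm

squared (closed) ends: N_t = N_a + 2 = 7 + 2 = 9
L_s = d·(N_t+1) = 4.5 × 10 = 45 mm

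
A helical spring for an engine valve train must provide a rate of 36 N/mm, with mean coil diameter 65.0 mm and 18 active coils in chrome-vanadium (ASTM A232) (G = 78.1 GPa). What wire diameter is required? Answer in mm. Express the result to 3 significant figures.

11.6 mm

d = (8D³N_a·k / G)^(1/4) = (8·65.0³·18·36 / (78.1×10³))^0.25
  = (18229)^0.25 = 11.6195 mm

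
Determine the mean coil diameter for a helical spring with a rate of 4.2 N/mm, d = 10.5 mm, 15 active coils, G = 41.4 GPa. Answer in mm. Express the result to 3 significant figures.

D = (Gd⁴/(8N_a·k))^(1/3) = (41.4×10³·10.5⁴/(8·15·4.2))^(1/3)
  = (998452)^(1/3) = 99.9484 mm

99.9 mm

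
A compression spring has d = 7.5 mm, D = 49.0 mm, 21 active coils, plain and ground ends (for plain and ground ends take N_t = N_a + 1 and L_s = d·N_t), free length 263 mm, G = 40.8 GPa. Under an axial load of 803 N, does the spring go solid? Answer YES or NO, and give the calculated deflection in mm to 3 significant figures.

YES, δ = 123 mm

k = Gd⁴/(8D³N_a) = (40.8×10³)(7.5⁴)/(8·49.0³·21) = 6.5314 N/mm
N_t = 22; L_s = 7.5·22 = 165 mm; δ_solid = L₀ − L_s = 263 − 165 = 98 mm
δ = F/k = 803/6.5314 = 122.94 mm
δ ≥ δ_solid → spring goes solid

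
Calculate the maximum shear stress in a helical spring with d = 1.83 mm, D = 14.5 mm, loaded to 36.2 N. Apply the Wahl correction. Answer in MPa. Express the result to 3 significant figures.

259 MPa

Spring index C = D/d = 14.5/1.83 = 7.9235
K_W = (4C−1)/(4C−4) + 0.615/C = 30.694/27.694 + 0.0776 = 1.1859
τ₀ = 8FD/(πd³) = 8·36.2·14.5/(π·1.83³) = 4199.2/19.253 = 218.1 MPa
τ_max = K·τ₀ = 1.1859 × 218.1 = 258.66 MPa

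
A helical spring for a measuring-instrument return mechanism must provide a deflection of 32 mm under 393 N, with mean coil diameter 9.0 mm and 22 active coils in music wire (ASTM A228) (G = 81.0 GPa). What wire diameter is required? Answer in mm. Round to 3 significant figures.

Required rate k = F/δ = 393/32 = 12.281 N/mm
d = (8D³N_a·k / G)^(1/4) = (8·9.0³·22·12.281 / (81.0×10³))^0.25
  = (19.453)^0.25 = 2.1001 mm

2.10 mm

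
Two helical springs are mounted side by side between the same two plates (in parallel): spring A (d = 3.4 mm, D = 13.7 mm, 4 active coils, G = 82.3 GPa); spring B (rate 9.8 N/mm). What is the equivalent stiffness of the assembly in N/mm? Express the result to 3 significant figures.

143 N/mm

k_A = Gd⁴/(8D³N_a) = (82.3×10³)(3.4⁴)/(8·13.7³·4) = 133.66 N/mm
Parallel: k_eq = 133.66 + 9.8 = 143.46 N/mm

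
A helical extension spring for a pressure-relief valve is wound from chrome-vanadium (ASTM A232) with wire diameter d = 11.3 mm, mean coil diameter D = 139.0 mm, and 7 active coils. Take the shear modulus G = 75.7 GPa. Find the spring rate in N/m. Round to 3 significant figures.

k = Gd⁴/(8D³N_a) = (75.7×10³ × 11.3⁴) / (8 × 139.0³ × 7)
  = 1.23427e+09 / 1.50395e+08 = 8.2069 N/mm = 8206.9 N/m

8210 N/m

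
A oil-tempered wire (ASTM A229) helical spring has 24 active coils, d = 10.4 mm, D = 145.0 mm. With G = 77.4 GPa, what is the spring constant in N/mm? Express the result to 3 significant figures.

k = Gd⁴/(8D³N_a) = (77.4×10³ × 10.4⁴) / (8 × 145.0³ × 24)
  = 9.05471e+08 / 5.85336e+08 = 1.5469 N/mm

1.55 N/mm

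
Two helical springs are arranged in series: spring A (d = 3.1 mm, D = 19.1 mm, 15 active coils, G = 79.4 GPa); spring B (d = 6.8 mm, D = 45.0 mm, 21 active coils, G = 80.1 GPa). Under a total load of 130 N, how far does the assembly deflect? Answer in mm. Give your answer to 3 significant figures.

k_A = Gd⁴/(8D³N_a) = (79.4×10³)(3.1⁴)/(8·19.1³·15) = 8.7697 N/mm
k_B = Gd⁴/(8D³N_a) = (80.1×10³)(6.8⁴)/(8·45.0³·21) = 11.187 N/mm
Series: 1/k_eq = 1/8.7697 + 1/11.187 = 0.20342; k_eq = 4.916 N/mm
δ = F/k_eq = 130/4.916 = 26.444 mm

26.4 mm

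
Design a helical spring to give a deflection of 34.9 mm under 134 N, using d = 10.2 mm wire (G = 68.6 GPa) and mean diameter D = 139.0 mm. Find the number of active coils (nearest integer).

Required rate k = F/δ = 134/34.9 = 3.8395 N/mm
N_a = Gd⁴/(8D³k) = (68.6×10³ × 10.2⁴)/(8 × 139.0³ × 3.8395)
    = 7.42548e+08 / 8.24924e+07 = 9.001 → 9 coils

9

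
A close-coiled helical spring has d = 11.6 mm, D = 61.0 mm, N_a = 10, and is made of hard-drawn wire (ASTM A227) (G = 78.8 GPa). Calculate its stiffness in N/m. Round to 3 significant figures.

k = Gd⁴/(8D³N_a) = (78.8×10³ × 11.6⁴) / (8 × 61.0³ × 10)
  = 1.42678e+09 / 1.81585e+07 = 78.574 N/mm = 78574 N/m

78600 N/m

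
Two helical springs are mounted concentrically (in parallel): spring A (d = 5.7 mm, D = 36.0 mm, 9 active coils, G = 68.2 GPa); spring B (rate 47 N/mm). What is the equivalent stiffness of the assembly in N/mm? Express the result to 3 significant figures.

k_A = Gd⁴/(8D³N_a) = (68.2×10³)(5.7⁴)/(8·36.0³·9) = 21.431 N/mm
Parallel: k_eq = 21.431 + 47 = 68.431 N/mm

68.4 N/mm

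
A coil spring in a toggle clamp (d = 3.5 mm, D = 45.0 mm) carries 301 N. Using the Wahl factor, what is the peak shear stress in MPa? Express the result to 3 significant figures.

894 MPa

Spring index C = D/d = 45.0/3.5 = 12.8571
K_W = (4C−1)/(4C−4) + 0.615/C = 50.429/47.429 + 0.0478 = 1.1111
τ₀ = 8FD/(πd³) = 8·301·45.0/(π·3.5³) = 108360/134.7 = 804.48 MPa
τ_max = K·τ₀ = 1.1111 × 804.48 = 893.85 MPa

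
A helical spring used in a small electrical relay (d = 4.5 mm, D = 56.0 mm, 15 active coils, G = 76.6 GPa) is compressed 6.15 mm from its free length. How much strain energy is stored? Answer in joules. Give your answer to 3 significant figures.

k = Gd⁴/(8D³N_a) = (76.6×10³)(4.5⁴)/(8·56.0³·15) = 1.4905 N/mm
U = ½kδ² = 0.5 × 1.4905 × 6.15² = 28.187 N·mm = 0.028187 J

0.0282 J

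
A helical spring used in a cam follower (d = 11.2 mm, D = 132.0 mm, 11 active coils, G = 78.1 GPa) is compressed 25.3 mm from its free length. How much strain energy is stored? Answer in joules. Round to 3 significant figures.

1.94 J

k = Gd⁴/(8D³N_a) = (78.1×10³)(11.2⁴)/(8·132.0³·11) = 6.0718 N/mm
U = ½kδ² = 0.5 × 6.0718 × 25.3² = 1943.3 N·mm = 1.9433 J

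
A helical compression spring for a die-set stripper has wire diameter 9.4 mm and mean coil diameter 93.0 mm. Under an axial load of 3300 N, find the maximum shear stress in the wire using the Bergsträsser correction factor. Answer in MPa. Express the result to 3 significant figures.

Spring index C = D/d = 93.0/9.4 = 9.8936
K_B = (4C+2)/(4C−3) = 41.574/36.574 = 1.1367
τ₀ = 8FD/(πd³) = 8·3300·93.0/(π·9.4³) = 2.4552e+06/2609.4 = 940.92 MPa
τ_max = K·τ₀ = 1.1367 × 940.92 = 1069.6 MPa

1070 MPa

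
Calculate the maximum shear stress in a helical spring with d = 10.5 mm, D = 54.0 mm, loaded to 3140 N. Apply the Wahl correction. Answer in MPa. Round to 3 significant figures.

Spring index C = D/d = 54.0/10.5 = 5.1429
K_W = (4C−1)/(4C−4) + 0.615/C = 19.571/16.571 + 0.1196 = 1.3006
τ₀ = 8FD/(πd³) = 8·3140·54.0/(π·10.5³) = 1.35648e+06/3636.8 = 372.99 MPa
τ_max = K·τ₀ = 1.3006 × 372.99 = 485.12 MPa

485 MPa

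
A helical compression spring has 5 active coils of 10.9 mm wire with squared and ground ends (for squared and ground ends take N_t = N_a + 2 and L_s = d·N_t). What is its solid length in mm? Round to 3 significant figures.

squared and ground ends: N_t = N_a + 2 = 5 + 2 = 7
L_s = d·N_t = 10.9 × 7 = 76.3 mm

76.3 mm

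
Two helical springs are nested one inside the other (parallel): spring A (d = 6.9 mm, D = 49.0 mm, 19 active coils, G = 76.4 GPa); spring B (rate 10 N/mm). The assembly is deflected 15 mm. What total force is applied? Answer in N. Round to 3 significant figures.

295 N

k_A = Gd⁴/(8D³N_a) = (76.4×10³)(6.9⁴)/(8·49.0³·19) = 9.6841 N/mm
Parallel: k_eq = 9.6841 + 10 = 19.684 N/mm
F = k_eq·δ = 19.684·15 = 295.26 N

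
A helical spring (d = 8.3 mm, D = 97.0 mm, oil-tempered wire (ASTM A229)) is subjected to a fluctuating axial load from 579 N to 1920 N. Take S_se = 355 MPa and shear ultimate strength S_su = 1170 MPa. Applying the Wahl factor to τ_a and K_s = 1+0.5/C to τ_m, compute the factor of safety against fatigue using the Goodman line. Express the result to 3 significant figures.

0.716

C = D/d = 97.0/8.3 = 11.6867; K_W = (4C−1)/(4C−4)+0.615/C = 1.1228; K_s = 1+0.5/C = 1.0428
F_a = (F_max−F_min)/2 = 670.5 N; F_m = (F_max+F_min)/2 = 1249.5 N
τ_a = K_W·8F_aD/(πd³) = 1.1228 × 289.65 = 325.22 MPa
τ_m = K_s·8F_mD/(πd³) = 1.0428 × 539.78 = 562.87 MPa
Goodman: 1/n_f = τ_a/S_se + τ_m/S_su = 325.22/355 + 562.87/1170 = 0.91612 + 0.48109 = 1.3972
n_f = 1/1.3972 = 0.7157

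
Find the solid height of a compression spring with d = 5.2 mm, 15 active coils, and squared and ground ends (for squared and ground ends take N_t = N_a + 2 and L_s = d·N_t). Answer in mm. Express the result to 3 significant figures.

88.4 mm

squared and ground ends: N_t = N_a + 2 = 15 + 2 = 17
L_s = d·N_t = 5.2 × 17 = 88.4 mm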